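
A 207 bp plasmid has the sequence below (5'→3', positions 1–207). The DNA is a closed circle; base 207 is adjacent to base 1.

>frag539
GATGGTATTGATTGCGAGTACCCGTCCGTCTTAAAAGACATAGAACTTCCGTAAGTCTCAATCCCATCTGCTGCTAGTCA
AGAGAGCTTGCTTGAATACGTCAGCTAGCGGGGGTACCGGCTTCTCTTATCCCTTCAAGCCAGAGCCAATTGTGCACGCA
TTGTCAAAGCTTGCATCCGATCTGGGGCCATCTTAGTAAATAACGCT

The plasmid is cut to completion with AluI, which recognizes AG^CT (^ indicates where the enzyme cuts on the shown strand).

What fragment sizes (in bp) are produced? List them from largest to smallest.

AluI sites (AGCT) start at positions 85, 103, 168.
AluI cuts after base 2 of each site, so after positions 86, 104, 169.
Circular molecule, 3 cuts → 3 fragments:
  87–104 → 18 bp
  105–169 → 65 bp
  170–207 then 1–86 → 38 + 86 = 124 bp
Sorted largest to smallest: 124, 65, 18 bp.

124, 65, 18 bp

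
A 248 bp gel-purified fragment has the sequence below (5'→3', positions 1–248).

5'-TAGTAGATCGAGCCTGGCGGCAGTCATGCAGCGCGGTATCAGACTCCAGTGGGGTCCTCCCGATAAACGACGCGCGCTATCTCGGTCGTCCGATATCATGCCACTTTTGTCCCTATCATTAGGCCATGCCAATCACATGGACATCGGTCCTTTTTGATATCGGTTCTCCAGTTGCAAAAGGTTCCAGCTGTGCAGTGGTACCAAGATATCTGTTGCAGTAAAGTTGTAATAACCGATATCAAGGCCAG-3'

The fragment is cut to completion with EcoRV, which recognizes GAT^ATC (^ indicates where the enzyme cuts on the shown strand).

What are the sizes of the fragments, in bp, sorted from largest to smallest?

EcoRV sites (GATATC) start at positions 92, 156, 205, 235.
EcoRV cuts after base 3 of each site, so after positions 94, 158, 207, 237.
Linear molecule, 4 cuts → 5 fragments:
  1–94 → 94 bp
  95–158 → 64 bp
  159–207 → 49 bp
  208–237 → 30 bp
  238–248 → 11 bp
Sorted largest to smallest: 94, 64, 49, 30, 11 bp.

94, 64, 49, 30, 11 bp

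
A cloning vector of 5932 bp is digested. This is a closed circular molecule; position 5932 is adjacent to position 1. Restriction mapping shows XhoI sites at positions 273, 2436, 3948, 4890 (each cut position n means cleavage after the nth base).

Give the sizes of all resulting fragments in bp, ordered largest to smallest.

2163, 1512, 1315, 942 bp

Circular molecule, 4 cuts → 4 fragments:
  2436 − 273 = 2163 bp
  3948 − 2436 = 1512 bp
  4890 − 3948 = 942 bp
  wrap: 5932 − 4890 + 273 = 1315 bp
Sorted largest to smallest: 2163, 1512, 1315, 942 bp.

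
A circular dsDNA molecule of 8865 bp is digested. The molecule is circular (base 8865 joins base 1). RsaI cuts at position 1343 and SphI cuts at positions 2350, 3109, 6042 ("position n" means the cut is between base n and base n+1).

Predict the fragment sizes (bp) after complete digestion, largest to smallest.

Combined cut positions (sorted): 1343, 2350, 3109, 6042.
Circular molecule, 4 cuts → 4 fragments:
  2350 − 1343 = 1007 bp
  3109 − 2350 = 759 bp
  6042 − 3109 = 2933 bp
  wrap: 8865 − 6042 + 1343 = 4166 bp
Sorted largest to smallest: 4166, 2933, 1007, 759 bp.

4166, 2933, 1007, 759 bp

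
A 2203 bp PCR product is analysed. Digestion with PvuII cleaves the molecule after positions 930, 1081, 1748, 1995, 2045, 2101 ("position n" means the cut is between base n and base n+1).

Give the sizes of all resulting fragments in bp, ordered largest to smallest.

930, 667, 247, 151, 102, 56, 50 bp

Linear molecule, 6 cuts → 7 fragments:
  930 − 0 = 930 bp
  1081 − 930 = 151 bp
  1748 − 1081 = 667 bp
  1995 − 1748 = 247 bp
  2045 − 1995 = 50 bp
  2101 − 2045 = 56 bp
  2203 − 2101 = 102 bp
Sorted largest to smallest: 930, 667, 247, 151, 102, 56, 50 bp.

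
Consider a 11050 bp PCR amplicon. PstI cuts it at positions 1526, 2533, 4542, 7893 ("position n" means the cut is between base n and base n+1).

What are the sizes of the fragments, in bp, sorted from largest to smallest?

Linear molecule, 4 cuts → 5 fragments:
  1526 − 0 = 1526 bp
  2533 − 1526 = 1007 bp
  4542 − 2533 = 2009 bp
  7893 − 4542 = 3351 bp
  11050 − 7893 = 3157 bp
Sorted largest to smallest: 3351, 3157, 2009, 1526, 1007 bp.

3351, 3157, 2009, 1526, 1007 bp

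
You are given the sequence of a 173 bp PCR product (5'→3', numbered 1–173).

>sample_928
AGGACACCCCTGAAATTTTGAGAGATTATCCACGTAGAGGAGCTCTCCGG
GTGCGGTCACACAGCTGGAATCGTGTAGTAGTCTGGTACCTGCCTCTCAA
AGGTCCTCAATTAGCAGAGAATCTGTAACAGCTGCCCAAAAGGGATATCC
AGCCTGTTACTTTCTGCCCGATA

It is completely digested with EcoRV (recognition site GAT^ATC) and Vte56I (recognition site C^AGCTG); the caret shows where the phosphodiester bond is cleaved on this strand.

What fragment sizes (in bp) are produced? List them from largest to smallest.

The EcoRV site (GATATC) starts at position 144.
EcoRV cuts after base 3 of each site, so after position 146.
Vte56I sites (CAGCTG) start at positions 62, 129.
Vte56I cuts after the first base of each site, so after positions 62, 129.
Combined cut positions: 62, 129, 146.
Linear molecule, 3 cuts → 4 fragments:
  1–62 → 62 bp
  63–129 → 67 bp
  130–146 → 17 bp
  147–173 → 27 bp
Sorted largest to smallest: 67, 62, 27, 17 bp.

67, 62, 27, 17 bp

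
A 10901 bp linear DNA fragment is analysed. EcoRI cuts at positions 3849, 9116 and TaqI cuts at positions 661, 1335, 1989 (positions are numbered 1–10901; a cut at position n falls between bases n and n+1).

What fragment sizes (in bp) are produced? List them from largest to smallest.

5267, 1860, 1785, 674, 661, 654 bp

Combined cut positions (sorted): 661, 1335, 1989, 3849, 9116.
Linear molecule, 5 cuts → 6 fragments:
  661 − 0 = 661 bp
  1335 − 661 = 674 bp
  1989 − 1335 = 654 bp
  3849 − 1989 = 1860 bp
  9116 − 3849 = 5267 bp
  10901 − 9116 = 1785 bp
Sorted largest to smallest: 5267, 1860, 1785, 674, 661, 654 bp.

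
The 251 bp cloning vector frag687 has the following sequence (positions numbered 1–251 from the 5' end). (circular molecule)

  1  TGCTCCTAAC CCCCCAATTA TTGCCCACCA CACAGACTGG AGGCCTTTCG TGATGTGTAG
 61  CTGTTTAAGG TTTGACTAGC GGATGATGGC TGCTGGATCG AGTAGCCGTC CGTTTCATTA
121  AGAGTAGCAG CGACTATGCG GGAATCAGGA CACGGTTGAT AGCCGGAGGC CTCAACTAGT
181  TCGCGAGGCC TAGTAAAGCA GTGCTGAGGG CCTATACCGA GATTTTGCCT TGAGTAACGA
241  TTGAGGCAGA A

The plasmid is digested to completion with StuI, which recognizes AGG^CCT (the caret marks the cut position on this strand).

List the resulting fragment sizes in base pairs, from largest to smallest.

126, 106, 19 bp

StuI sites (AGGCCT) start at positions 41, 167, 186.
StuI cuts after base 3 of each site, so after positions 43, 169, 188.
Circular molecule, 3 cuts → 3 fragments:
  44–169 → 126 bp
  170–188 → 19 bp
  189–251 then 1–43 → 63 + 43 = 106 bp
Sorted largest to smallest: 126, 106, 19 bp.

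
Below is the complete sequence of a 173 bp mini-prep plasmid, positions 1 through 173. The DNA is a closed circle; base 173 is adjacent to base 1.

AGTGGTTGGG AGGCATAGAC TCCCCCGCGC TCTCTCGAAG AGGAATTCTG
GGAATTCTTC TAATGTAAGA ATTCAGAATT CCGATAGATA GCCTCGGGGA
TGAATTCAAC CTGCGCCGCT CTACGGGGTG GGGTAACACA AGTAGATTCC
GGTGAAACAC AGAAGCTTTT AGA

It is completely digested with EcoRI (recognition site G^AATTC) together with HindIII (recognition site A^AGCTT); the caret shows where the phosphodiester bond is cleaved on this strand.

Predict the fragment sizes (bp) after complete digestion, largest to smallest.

61, 53, 26, 17, 9, 7 bp

EcoRI sites (GAATTC) start at positions 43, 52, 69, 76, 102.
EcoRI cuts after the first base of each site, so after positions 43, 52, 69, 76, 102.
The HindIII site (AAGCTT) starts at position 163.
HindIII cuts after the first base of each site, so after position 163.
Combined cut positions: 43, 52, 69, 76, 102, 163.
Circular molecule, 6 cuts → 6 fragments:
  44–52 → 9 bp
  53–69 → 17 bp
  70–76 → 7 bp
  77–102 → 26 bp
  103–163 → 61 bp
  164–173 then 1–43 → 10 + 43 = 53 bp
Sorted largest to smallest: 61, 53, 26, 17, 9, 7 bp.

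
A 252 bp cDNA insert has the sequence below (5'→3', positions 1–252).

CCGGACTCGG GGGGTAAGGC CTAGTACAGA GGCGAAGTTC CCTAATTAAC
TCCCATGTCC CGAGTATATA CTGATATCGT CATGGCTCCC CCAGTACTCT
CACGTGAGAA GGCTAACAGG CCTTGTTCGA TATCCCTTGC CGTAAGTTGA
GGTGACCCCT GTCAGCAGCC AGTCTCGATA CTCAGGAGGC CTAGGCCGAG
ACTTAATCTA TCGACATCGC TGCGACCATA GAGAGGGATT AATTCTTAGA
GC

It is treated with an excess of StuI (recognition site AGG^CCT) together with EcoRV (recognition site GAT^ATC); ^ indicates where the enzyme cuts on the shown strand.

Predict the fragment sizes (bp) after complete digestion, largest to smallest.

63, 58, 56, 45, 19, 11 bp

StuI sites (AGGCCT) start at positions 17, 118, 187.
StuI cuts after base 3 of each site, so after positions 19, 120, 189.
EcoRV sites (GATATC) start at positions 73, 129.
EcoRV cuts after base 3 of each site, so after positions 75, 131.
Combined cut positions: 19, 75, 120, 131, 189.
Linear molecule, 5 cuts → 6 fragments:
  1–19 → 19 bp
  20–75 → 56 bp
  76–120 → 45 bp
  121–131 → 11 bp
  132–189 → 58 bp
  190–252 → 63 bp
Sorted largest to smallest: 63, 58, 56, 45, 19, 11 bp.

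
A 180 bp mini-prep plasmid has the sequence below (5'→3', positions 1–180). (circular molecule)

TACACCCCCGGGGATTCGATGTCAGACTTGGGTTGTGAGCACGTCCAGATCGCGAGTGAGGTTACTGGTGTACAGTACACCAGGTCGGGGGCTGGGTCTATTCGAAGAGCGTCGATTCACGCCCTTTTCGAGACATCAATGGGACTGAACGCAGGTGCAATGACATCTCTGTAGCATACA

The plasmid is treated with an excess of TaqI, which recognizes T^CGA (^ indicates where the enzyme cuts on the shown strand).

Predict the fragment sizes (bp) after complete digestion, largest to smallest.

TaqI sites (TCGA) start at positions 16, 102, 112, 128.
TaqI cuts after the first base of each site, so after positions 16, 102, 112, 128.
Circular molecule, 4 cuts → 4 fragments:
  17–102 → 86 bp
  103–112 → 10 bp
  113–128 → 16 bp
  129–180 then 1–16 → 52 + 16 = 68 bp
Sorted largest to smallest: 86, 68, 16, 10 bp.

86, 68, 16, 10 bp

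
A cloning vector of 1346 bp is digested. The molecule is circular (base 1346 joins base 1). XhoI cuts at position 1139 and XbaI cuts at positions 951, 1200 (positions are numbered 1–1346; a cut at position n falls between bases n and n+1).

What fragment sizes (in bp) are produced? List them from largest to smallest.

Combined cut positions (sorted): 951, 1139, 1200.
Circular molecule, 3 cuts → 3 fragments:
  1139 − 951 = 188 bp
  1200 − 1139 = 61 bp
  wrap: 1346 − 1200 + 951 = 1097 bp
Sorted largest to smallest: 1097, 188, 61 bp.

1097, 188, 61 bp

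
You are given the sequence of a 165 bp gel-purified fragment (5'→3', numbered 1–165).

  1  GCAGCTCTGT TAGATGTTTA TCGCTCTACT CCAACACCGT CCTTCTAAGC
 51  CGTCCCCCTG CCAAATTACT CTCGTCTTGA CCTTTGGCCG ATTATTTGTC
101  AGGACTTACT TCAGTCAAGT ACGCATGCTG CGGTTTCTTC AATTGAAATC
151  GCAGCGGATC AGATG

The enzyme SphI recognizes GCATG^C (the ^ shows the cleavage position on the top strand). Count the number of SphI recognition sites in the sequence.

GCATGC occurs starting at position 123.
SphI cuts at 1 site.

1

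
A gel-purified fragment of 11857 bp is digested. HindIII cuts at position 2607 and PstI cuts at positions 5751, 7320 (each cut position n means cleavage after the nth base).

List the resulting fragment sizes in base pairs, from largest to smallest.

Combined cut positions (sorted): 2607, 5751, 7320.
Linear molecule, 3 cuts → 4 fragments:
  2607 − 0 = 2607 bp
  5751 − 2607 = 3144 bp
  7320 − 5751 = 1569 bp
  11857 − 7320 = 4537 bp
Sorted largest to smallest: 4537, 3144, 2607, 1569 bp.

4537, 3144, 2607, 1569 bp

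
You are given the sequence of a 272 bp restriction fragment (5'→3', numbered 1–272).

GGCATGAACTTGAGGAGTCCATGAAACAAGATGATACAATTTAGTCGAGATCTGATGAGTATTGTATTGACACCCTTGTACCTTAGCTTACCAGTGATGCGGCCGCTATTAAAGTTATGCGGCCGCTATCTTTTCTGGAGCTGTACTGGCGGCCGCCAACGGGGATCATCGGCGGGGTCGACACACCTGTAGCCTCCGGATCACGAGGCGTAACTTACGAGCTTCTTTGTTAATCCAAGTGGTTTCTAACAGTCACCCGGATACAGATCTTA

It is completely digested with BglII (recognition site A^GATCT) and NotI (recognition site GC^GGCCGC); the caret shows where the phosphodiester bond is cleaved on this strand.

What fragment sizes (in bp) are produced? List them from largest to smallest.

115, 52, 48, 30, 20, 7 bp

BglII sites (AGATCT) start at positions 48, 265.
BglII cuts after the first base of each site, so after positions 48, 265.
NotI sites (GCGGCCGC) start at positions 99, 119, 149.
NotI cuts after base 2 of each site, so after positions 100, 120, 150.
Combined cut positions: 48, 100, 120, 150, 265.
Linear molecule, 5 cuts → 6 fragments:
  1–48 → 48 bp
  49–100 → 52 bp
  101–120 → 20 bp
  121–150 → 30 bp
  151–265 → 115 bp
  266–272 → 7 bp
Sorted largest to smallest: 115, 52, 48, 30, 20, 7 bp.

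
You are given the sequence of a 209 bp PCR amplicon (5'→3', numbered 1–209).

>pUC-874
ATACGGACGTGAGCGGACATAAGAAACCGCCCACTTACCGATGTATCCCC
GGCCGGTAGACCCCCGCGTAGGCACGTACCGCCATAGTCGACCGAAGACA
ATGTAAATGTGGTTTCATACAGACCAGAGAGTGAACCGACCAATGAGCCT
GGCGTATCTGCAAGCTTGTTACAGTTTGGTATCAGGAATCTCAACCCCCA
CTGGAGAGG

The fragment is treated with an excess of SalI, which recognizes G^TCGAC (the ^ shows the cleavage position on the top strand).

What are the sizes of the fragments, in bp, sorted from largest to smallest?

The SalI site (GTCGAC) starts at position 87.
SalI cuts after the first base of each site, so after position 87.
Linear molecule, 1 cut → 2 fragments:
  1–87 → 87 bp
  88–209 → 122 bp
Sorted largest to smallest: 122, 87 bp.

122, 87 bp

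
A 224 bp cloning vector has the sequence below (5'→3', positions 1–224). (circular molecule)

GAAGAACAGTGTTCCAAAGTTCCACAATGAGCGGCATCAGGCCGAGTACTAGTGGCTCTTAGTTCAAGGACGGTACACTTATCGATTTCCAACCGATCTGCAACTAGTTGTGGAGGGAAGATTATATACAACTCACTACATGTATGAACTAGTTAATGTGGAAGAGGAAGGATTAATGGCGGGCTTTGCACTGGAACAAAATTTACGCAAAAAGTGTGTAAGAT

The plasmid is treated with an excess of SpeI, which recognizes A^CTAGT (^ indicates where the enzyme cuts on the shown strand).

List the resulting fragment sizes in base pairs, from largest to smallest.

124, 55, 45 bp

SpeI sites (ACTAGT) start at positions 48, 103, 148.
SpeI cuts after the first base of each site, so after positions 48, 103, 148.
Circular molecule, 3 cuts → 3 fragments:
  49–103 → 55 bp
  104–148 → 45 bp
  149–224 then 1–48 → 76 + 48 = 124 bp
Sorted largest to smallest: 124, 55, 45 bp.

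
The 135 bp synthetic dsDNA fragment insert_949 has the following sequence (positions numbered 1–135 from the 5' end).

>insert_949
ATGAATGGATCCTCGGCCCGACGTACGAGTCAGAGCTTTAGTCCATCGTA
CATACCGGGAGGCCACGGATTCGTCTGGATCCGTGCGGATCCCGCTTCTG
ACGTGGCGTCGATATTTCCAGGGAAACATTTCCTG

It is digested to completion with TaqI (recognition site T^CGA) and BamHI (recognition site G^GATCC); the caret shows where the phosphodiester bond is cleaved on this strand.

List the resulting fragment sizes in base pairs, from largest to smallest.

70, 26, 22, 10, 7 bp

The TaqI site (TCGA) starts at position 109.
TaqI cuts after the first base of each site, so after position 109.
BamHI sites (GGATCC) start at positions 7, 77, 87.
BamHI cuts after the first base of each site, so after positions 7, 77, 87.
Combined cut positions: 7, 77, 87, 109.
Linear molecule, 4 cuts → 5 fragments:
  1–7 → 7 bp
  8–77 → 70 bp
  78–87 → 10 bp
  88–109 → 22 bp
  110–135 → 26 bp
Sorted largest to smallest: 70, 26, 22, 10, 7 bp.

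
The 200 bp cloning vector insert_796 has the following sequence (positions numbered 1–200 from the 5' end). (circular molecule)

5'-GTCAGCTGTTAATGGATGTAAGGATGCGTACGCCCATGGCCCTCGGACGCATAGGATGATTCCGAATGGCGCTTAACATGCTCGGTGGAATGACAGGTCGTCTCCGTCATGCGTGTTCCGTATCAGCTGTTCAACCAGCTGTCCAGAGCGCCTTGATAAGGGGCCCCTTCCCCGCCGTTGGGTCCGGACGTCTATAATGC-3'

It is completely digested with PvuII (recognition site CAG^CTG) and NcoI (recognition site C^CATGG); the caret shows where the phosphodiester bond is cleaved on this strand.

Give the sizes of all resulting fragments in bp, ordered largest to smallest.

92, 67, 29, 12 bp

PvuII sites (CAGCTG) start at positions 3, 124, 136.
PvuII cuts after base 3 of each site, so after positions 5, 126, 138.
The NcoI site (CCATGG) starts at position 34.
NcoI cuts after the first base of each site, so after position 34.
Combined cut positions: 5, 34, 126, 138.
Circular molecule, 4 cuts → 4 fragments:
  6–34 → 29 bp
  35–126 → 92 bp
  127–138 → 12 bp
  139–200 then 1–5 → 62 + 5 = 67 bp
Sorted largest to smallest: 92, 67, 29, 12 bp.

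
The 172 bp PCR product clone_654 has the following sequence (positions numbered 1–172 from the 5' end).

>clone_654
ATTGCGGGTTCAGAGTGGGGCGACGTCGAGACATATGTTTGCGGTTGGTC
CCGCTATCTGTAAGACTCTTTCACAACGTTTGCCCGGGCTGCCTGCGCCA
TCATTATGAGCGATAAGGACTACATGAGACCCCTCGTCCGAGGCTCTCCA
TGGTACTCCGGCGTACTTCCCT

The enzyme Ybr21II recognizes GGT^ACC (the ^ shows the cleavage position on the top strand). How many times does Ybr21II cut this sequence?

No occurrence of GGTACC is present in the sequence.
Ybr21II does not cut: 0 sites.

0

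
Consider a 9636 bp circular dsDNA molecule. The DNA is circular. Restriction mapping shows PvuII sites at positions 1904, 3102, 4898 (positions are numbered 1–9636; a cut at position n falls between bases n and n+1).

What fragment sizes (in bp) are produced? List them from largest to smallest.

Circular molecule, 3 cuts → 3 fragments:
  3102 − 1904 = 1198 bp
  4898 − 3102 = 1796 bp
  wrap: 9636 − 4898 + 1904 = 6642 bp
Sorted largest to smallest: 6642, 1796, 1198 bp.

6642, 1796, 1198 bp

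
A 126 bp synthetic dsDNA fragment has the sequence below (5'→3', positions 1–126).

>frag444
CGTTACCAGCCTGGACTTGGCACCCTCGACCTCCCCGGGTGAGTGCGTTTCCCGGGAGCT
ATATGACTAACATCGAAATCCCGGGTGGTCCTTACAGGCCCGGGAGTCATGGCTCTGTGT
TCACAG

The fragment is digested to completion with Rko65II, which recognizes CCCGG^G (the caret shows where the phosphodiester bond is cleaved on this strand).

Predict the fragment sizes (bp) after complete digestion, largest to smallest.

Rko65II sites (CCCGGG) start at positions 34, 51, 80, 99.
Rko65II cuts after base 5 of each site (before the last base), so after positions 38, 55, 84, 103.
Linear molecule, 4 cuts → 5 fragments:
  1–38 → 38 bp
  39–55 → 17 bp
  56–84 → 29 bp
  85–103 → 19 bp
  104–126 → 23 bp
Sorted largest to smallest: 38, 29, 23, 19, 17 bp.

38, 29, 23, 19, 17 bp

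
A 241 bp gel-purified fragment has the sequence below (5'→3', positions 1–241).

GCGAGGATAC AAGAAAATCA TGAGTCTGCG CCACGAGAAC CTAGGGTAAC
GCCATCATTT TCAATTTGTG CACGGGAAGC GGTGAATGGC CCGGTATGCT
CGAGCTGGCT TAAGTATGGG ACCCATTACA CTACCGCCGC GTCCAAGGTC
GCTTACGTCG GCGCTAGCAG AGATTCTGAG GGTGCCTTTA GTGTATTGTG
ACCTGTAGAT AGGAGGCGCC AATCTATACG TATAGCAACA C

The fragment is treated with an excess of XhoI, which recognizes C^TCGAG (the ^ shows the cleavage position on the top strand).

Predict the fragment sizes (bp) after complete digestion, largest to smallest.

142, 99 bp

The XhoI site (CTCGAG) starts at position 99.
XhoI cuts after the first base of each site, so after position 99.
Linear molecule, 1 cut → 2 fragments:
  1–99 → 99 bp
  100–241 → 142 bp
Sorted largest to smallest: 142, 99 bp.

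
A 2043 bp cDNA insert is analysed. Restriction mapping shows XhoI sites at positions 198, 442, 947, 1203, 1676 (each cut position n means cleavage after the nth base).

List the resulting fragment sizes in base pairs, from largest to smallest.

Linear molecule, 5 cuts → 6 fragments:
  198 − 0 = 198 bp
  442 − 198 = 244 bp
  947 − 442 = 505 bp
  1203 − 947 = 256 bp
  1676 − 1203 = 473 bp
  2043 − 1676 = 367 bp
Sorted largest to smallest: 505, 473, 367, 256, 244, 198 bp.

505, 473, 367, 256, 244, 198 bp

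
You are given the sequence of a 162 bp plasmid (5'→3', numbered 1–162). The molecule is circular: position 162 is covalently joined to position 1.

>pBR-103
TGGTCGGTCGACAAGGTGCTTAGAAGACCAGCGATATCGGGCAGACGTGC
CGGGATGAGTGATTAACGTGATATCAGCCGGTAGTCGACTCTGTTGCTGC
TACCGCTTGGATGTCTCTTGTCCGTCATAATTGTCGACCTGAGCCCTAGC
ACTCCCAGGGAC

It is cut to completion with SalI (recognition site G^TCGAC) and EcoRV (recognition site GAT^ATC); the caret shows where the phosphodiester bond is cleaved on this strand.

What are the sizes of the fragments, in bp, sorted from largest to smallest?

SalI sites (GTCGAC) start at positions 7, 84, 133.
SalI cuts after the first base of each site, so after positions 7, 84, 133.
EcoRV sites (GATATC) start at positions 33, 70.
EcoRV cuts after base 3 of each site, so after positions 35, 72.
Combined cut positions: 7, 35, 72, 84, 133.
Circular molecule, 5 cuts → 5 fragments:
  8–35 → 28 bp
  36–72 → 37 bp
  73–84 → 12 bp
  85–133 → 49 bp
  134–162 then 1–7 → 29 + 7 = 36 bp
Sorted largest to smallest: 49, 37, 36, 28, 12 bp.

49, 37, 36, 28, 12 bp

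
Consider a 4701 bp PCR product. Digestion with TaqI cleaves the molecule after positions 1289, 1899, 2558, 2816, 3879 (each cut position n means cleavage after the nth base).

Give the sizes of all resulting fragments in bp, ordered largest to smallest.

Linear molecule, 5 cuts → 6 fragments:
  1289 − 0 = 1289 bp
  1899 − 1289 = 610 bp
  2558 − 1899 = 659 bp
  2816 − 2558 = 258 bp
  3879 − 2816 = 1063 bp
  4701 − 3879 = 822 bp
Sorted largest to smallest: 1289, 1063, 822, 659, 610, 258 bp.

1289, 1063, 822, 659, 610, 258 bp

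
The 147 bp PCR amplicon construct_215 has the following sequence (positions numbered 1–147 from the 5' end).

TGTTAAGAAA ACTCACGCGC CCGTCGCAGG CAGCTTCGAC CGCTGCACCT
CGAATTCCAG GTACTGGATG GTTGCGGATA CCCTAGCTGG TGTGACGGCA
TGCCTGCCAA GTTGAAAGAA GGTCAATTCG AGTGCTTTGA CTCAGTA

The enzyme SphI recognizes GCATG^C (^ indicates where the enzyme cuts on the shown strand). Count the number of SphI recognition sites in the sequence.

1

GCATGC occurs starting at position 98.
SphI cuts at 1 site.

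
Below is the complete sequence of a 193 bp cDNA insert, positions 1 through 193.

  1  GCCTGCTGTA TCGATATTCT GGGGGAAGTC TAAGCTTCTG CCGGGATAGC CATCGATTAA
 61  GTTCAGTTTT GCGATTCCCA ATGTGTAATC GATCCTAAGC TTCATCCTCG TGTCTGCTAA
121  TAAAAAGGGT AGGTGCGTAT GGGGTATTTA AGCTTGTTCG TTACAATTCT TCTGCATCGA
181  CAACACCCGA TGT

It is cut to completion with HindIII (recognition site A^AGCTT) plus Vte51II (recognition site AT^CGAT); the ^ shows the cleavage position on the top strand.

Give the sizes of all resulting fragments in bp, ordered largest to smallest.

HindIII sites (AAGCTT) start at positions 32, 97, 150.
HindIII cuts after the first base of each site, so after positions 32, 97, 150.
Vte51II sites (ATCGAT) start at positions 10, 52, 88.
Vte51II cuts after base 2 of each site, so after positions 11, 53, 89.
Combined cut positions: 11, 32, 53, 89, 97, 150.
Linear molecule, 6 cuts → 7 fragments:
  1–11 → 11 bp
  12–32 → 21 bp
  33–53 → 21 bp
  54–89 → 36 bp
  90–97 → 8 bp
  98–150 → 53 bp
  151–193 → 43 bp
Sorted largest to smallest: 53, 43, 36, 21, 21, 11, 8 bp.

53, 43, 36, 21, 21, 11, 8 bp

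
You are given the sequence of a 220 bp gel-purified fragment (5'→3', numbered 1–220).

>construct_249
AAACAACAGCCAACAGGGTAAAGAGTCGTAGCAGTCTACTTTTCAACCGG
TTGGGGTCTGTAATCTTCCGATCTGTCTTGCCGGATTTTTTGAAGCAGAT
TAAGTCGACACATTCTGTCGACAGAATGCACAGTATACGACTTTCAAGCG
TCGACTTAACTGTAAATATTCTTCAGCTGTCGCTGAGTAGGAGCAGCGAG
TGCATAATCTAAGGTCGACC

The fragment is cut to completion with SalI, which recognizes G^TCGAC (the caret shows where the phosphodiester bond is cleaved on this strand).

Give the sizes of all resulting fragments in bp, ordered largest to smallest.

SalI sites (GTCGAC) start at positions 104, 117, 150, 214.
SalI cuts after the first base of each site, so after positions 104, 117, 150, 214.
Linear molecule, 4 cuts → 5 fragments:
  1–104 → 104 bp
  105–117 → 13 bp
  118–150 → 33 bp
  151–214 → 64 bp
  215–220 → 6 bp
Sorted largest to smallest: 104, 64, 33, 13, 6 bp.

104, 64, 33, 13, 6 bp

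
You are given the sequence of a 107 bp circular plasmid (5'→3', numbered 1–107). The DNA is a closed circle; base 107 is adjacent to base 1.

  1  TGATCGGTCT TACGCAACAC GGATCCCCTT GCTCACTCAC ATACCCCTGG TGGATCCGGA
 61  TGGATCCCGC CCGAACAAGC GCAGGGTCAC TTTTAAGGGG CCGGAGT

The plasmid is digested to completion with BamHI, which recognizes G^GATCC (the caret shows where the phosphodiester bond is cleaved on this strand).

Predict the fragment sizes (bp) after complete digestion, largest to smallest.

66, 31, 10 bp

BamHI sites (GGATCC) start at positions 21, 52, 62.
BamHI cuts after the first base of each site, so after positions 21, 52, 62.
Circular molecule, 3 cuts → 3 fragments:
  22–52 → 31 bp
  53–62 → 10 bp
  63–107 then 1–21 → 45 + 21 = 66 bp
Sorted largest to smallest: 66, 31, 10 bp.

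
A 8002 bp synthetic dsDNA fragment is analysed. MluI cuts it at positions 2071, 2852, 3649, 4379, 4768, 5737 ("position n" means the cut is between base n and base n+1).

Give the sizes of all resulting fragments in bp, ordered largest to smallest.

2265, 2071, 969, 797, 781, 730, 389 bp

Linear molecule, 6 cuts → 7 fragments:
  2071 − 0 = 2071 bp
  2852 − 2071 = 781 bp
  3649 − 2852 = 797 bp
  4379 − 3649 = 730 bp
  4768 − 4379 = 389 bp
  5737 − 4768 = 969 bp
  8002 − 5737 = 2265 bp
Sorted largest to smallest: 2265, 2071, 969, 797, 781, 730, 389 bp.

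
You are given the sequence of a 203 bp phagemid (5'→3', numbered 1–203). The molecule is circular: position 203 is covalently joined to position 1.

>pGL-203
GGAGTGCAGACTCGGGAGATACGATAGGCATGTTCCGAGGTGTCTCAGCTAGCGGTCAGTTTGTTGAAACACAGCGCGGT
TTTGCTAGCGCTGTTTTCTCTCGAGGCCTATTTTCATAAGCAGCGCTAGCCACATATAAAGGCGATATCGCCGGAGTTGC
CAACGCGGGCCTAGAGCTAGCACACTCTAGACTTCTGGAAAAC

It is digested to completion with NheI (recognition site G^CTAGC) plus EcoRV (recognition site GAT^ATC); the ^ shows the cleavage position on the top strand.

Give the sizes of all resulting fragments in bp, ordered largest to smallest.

75, 41, 36, 30, 21 bp

NheI sites (GCTAGC) start at positions 48, 84, 125, 176.
NheI cuts after the first base of each site, so after positions 48, 84, 125, 176.
The EcoRV site (GATATC) starts at position 144.
EcoRV cuts after base 3 of each site, so after position 146.
Combined cut positions: 48, 84, 125, 146, 176.
Circular molecule, 5 cuts → 5 fragments:
  49–84 → 36 bp
  85–125 → 41 bp
  126–146 → 21 bp
  147–176 → 30 bp
  177–203 then 1–48 → 27 + 48 = 75 bp
Sorted largest to smallest: 75, 41, 36, 30, 21 bp.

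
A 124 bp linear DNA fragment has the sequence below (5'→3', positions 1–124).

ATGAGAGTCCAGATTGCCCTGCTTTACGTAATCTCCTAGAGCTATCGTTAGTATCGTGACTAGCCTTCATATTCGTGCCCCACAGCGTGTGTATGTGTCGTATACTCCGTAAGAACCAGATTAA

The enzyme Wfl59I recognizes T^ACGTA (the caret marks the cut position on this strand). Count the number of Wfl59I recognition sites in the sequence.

1

TACGTA occurs starting at position 25.
Wfl59I cuts at 1 site.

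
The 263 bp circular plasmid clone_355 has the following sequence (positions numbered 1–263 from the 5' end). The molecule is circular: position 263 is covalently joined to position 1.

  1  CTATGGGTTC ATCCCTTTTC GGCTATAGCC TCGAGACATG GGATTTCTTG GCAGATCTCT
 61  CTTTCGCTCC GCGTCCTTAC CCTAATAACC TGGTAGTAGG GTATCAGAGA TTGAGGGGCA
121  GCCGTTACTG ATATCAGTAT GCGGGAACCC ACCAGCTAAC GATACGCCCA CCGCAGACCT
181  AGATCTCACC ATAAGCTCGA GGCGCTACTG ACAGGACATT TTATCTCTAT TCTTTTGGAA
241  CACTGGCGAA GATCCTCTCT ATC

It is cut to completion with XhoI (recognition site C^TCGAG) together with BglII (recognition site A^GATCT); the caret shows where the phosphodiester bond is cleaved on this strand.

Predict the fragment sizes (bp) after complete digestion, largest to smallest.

128, 97, 23, 15 bp

XhoI sites (CTCGAG) start at positions 30, 196.
XhoI cuts after the first base of each site, so after positions 30, 196.
BglII sites (AGATCT) start at positions 53, 181.
BglII cuts after the first base of each site, so after positions 53, 181.
Combined cut positions: 30, 53, 181, 196.
Circular molecule, 4 cuts → 4 fragments:
  31–53 → 23 bp
  54–181 → 128 bp
  182–196 → 15 bp
  197–263 then 1–30 → 67 + 30 = 97 bp
Sorted largest to smallest: 128, 97, 23, 15 bp.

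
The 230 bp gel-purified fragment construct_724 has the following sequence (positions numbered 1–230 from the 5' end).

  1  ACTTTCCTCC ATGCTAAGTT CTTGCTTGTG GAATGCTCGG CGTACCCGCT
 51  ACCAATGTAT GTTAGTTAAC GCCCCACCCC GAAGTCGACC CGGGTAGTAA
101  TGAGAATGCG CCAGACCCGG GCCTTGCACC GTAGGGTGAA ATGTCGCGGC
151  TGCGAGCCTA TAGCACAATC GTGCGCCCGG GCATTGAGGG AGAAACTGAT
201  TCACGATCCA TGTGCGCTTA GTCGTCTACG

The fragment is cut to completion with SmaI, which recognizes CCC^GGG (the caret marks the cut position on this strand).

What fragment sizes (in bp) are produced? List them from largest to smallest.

SmaI sites (CCCGGG) start at positions 89, 116, 176.
SmaI cuts after base 3 of each site, so after positions 91, 118, 178.
Linear molecule, 3 cuts → 4 fragments:
  1–91 → 91 bp
  92–118 → 27 bp
  119–178 → 60 bp
  179–230 → 52 bp
Sorted largest to smallest: 91, 60, 52, 27 bp.

91, 60, 52, 27 bp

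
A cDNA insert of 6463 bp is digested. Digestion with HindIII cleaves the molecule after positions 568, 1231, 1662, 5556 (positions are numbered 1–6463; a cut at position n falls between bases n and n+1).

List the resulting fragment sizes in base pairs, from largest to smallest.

3894, 907, 663, 568, 431 bp

Linear molecule, 4 cuts → 5 fragments:
  568 − 0 = 568 bp
  1231 − 568 = 663 bp
  1662 − 1231 = 431 bp
  5556 − 1662 = 3894 bp
  6463 − 5556 = 907 bp
Sorted largest to smallest: 3894, 907, 663, 568, 431 bp.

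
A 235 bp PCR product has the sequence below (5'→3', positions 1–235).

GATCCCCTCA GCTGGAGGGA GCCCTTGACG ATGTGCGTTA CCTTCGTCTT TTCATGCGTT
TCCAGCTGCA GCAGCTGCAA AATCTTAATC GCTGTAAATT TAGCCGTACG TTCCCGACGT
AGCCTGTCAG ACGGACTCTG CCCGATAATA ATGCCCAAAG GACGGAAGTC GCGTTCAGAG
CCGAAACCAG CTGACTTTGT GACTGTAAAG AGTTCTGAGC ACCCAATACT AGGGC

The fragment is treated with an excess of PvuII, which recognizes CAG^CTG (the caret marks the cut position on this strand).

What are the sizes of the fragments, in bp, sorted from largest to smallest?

116, 54, 45, 11, 9 bp

PvuII sites (CAGCTG) start at positions 9, 63, 72, 188.
PvuII cuts after base 3 of each site, so after positions 11, 65, 74, 190.
Linear molecule, 4 cuts → 5 fragments:
  1–11 → 11 bp
  12–65 → 54 bp
  66–74 → 9 bp
  75–190 → 116 bp
  191–235 → 45 bp
Sorted largest to smallest: 116, 54, 45, 11, 9 bp.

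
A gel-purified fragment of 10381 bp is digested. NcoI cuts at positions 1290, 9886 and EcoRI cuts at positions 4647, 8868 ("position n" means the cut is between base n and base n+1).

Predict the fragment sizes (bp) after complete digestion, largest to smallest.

Combined cut positions (sorted): 1290, 4647, 8868, 9886.
Linear molecule, 4 cuts → 5 fragments:
  1290 − 0 = 1290 bp
  4647 − 1290 = 3357 bp
  8868 − 4647 = 4221 bp
  9886 − 8868 = 1018 bp
  10381 − 9886 = 495 bp
Sorted largest to smallest: 4221, 3357, 1290, 1018, 495 bp.

4221, 3357, 1290, 1018, 495 bp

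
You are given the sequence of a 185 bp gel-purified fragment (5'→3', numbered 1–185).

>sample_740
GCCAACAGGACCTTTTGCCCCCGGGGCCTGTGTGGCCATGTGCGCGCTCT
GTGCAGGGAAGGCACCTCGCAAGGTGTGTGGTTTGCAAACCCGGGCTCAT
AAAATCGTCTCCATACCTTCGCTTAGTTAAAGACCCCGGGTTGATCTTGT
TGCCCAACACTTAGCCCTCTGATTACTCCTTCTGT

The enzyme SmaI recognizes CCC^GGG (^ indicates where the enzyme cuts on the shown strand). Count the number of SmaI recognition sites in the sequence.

3

CCCGGG occurs starting at positions 20, 90, 135.
SmaI cuts at 3 sites.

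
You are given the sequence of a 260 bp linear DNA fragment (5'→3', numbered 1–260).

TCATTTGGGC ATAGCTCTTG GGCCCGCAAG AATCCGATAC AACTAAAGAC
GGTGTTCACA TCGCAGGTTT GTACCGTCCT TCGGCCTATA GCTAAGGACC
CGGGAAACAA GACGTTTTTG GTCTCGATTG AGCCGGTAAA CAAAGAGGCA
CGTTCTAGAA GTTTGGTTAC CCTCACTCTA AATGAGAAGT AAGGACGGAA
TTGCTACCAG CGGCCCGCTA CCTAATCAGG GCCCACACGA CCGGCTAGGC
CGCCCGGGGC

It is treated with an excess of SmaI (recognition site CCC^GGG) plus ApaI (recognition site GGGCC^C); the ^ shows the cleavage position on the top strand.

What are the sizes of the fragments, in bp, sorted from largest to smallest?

SmaI sites (CCCGGG) start at positions 99, 253.
SmaI cuts after base 3 of each site, so after positions 101, 255.
ApaI sites (GGGCCC) start at positions 20, 229.
ApaI cuts after base 5 of each site (before the last base), so after positions 24, 233.
Combined cut positions: 24, 101, 233, 255.
Linear molecule, 4 cuts → 5 fragments:
  1–24 → 24 bp
  25–101 → 77 bp
  102–233 → 132 bp
  234–255 → 22 bp
  256–260 → 5 bp
Sorted largest to smallest: 132, 77, 24, 22, 5 bp.

132, 77, 24, 22, 5 bp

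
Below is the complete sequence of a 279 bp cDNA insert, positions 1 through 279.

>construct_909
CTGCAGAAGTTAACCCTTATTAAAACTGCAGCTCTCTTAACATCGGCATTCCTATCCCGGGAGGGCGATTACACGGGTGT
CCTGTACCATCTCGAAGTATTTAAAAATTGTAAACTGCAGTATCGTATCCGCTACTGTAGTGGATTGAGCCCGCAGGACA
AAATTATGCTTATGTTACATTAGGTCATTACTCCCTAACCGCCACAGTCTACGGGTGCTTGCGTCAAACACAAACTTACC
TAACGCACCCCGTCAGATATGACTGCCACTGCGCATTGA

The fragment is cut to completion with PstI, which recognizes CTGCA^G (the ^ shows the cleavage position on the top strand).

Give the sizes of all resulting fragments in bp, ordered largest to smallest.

PstI sites (CTGCAG) start at positions 1, 26, 115.
PstI cuts after base 5 of each site (before the last base), so after positions 5, 30, 119.
Linear molecule, 3 cuts → 4 fragments:
  1–5 → 5 bp
  6–30 → 25 bp
  31–119 → 89 bp
  120–279 → 160 bp
Sorted largest to smallest: 160, 89, 25, 5 bp.

160, 89, 25, 5 bp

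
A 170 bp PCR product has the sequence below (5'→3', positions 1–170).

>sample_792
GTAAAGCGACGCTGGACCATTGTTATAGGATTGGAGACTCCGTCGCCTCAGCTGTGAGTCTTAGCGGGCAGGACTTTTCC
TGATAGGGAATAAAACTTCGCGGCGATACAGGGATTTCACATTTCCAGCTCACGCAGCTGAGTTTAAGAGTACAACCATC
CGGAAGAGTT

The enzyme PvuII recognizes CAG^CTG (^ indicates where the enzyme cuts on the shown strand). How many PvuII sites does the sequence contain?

2

CAGCTG occurs starting at positions 49, 135.
PvuII cuts at 2 sites.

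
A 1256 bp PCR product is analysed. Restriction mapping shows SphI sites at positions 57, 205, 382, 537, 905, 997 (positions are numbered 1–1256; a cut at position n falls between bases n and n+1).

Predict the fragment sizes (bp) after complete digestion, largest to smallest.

Linear molecule, 6 cuts → 7 fragments:
  57 − 0 = 57 bp
  205 − 57 = 148 bp
  382 − 205 = 177 bp
  537 − 382 = 155 bp
  905 − 537 = 368 bp
  997 − 905 = 92 bp
  1256 − 997 = 259 bp
Sorted largest to smallest: 368, 259, 177, 155, 148, 92, 57 bp.

368, 259, 177, 155, 148, 92, 57 bp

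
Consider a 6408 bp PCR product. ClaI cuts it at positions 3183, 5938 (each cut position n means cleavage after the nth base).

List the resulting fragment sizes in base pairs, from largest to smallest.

Linear molecule, 2 cuts → 3 fragments:
  3183 − 0 = 3183 bp
  5938 − 3183 = 2755 bp
  6408 − 5938 = 470 bp
Sorted largest to smallest: 3183, 2755, 470 bp.

3183, 2755, 470 bp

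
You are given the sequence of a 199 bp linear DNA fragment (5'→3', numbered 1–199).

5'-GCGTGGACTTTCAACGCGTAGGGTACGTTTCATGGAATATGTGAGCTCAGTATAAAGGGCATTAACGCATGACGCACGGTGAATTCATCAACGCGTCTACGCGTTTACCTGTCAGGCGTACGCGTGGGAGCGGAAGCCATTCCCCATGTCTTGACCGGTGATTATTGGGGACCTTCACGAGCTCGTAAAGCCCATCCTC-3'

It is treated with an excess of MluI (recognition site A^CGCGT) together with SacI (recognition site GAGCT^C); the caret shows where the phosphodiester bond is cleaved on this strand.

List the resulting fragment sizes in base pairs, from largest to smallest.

MluI sites (ACGCGT) start at positions 14, 91, 99, 120.
MluI cuts after the first base of each site, so after positions 14, 91, 99, 120.
SacI sites (GAGCTC) start at positions 43, 179.
SacI cuts after base 5 of each site (before the last base), so after positions 47, 183.
Combined cut positions: 14, 47, 91, 99, 120, 183.
Linear molecule, 6 cuts → 7 fragments:
  1–14 → 14 bp
  15–47 → 33 bp
  48–91 → 44 bp
  92–99 → 8 bp
  100–120 → 21 bp
  121–183 → 63 bp
  184–199 → 16 bp
Sorted largest to smallest: 63, 44, 33, 21, 16, 14, 8 bp.

63, 44, 33, 21, 16, 14, 8 bp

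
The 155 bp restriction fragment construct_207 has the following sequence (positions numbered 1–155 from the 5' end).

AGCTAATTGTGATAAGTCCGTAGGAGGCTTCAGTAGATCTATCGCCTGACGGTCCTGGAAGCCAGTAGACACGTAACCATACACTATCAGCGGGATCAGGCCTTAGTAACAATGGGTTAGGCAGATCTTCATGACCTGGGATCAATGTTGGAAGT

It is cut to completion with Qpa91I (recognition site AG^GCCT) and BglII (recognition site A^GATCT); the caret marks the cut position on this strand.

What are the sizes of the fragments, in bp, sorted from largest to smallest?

64, 35, 32, 24 bp

The Qpa91I site (AGGCCT) starts at position 98.
Qpa91I cuts after base 2 of each site, so after position 99.
BglII sites (AGATCT) start at positions 35, 123.
BglII cuts after the first base of each site, so after positions 35, 123.
Combined cut positions: 35, 99, 123.
Linear molecule, 3 cuts → 4 fragments:
  1–35 → 35 bp
  36–99 → 64 bp
  100–123 → 24 bp
  124–155 → 32 bp
Sorted largest to smallest: 64, 35, 32, 24 bp.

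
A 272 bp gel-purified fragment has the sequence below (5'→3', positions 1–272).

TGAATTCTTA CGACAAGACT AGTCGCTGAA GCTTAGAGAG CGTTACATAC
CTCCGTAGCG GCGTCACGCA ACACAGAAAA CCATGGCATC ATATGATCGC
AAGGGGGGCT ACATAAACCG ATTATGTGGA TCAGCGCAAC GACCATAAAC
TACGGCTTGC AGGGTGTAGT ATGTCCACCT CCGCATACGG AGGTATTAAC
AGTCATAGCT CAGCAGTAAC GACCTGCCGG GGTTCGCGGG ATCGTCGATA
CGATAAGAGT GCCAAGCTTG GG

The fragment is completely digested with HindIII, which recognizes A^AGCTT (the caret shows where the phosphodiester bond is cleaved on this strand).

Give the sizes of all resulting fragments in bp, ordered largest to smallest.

235, 29, 8 bp

HindIII sites (AAGCTT) start at positions 29, 264.
HindIII cuts after the first base of each site, so after positions 29, 264.
Linear molecule, 2 cuts → 3 fragments:
  1–29 → 29 bp
  30–264 → 235 bp
  265–272 → 8 bp
Sorted largest to smallest: 235, 29, 8 bp.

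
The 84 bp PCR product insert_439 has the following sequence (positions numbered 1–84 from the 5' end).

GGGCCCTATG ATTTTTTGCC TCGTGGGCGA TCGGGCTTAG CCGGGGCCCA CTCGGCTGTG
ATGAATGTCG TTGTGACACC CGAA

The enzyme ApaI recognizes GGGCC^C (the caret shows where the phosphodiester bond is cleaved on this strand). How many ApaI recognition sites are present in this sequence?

2

GGGCCC occurs starting at positions 1, 44.
ApaI cuts at 2 sites.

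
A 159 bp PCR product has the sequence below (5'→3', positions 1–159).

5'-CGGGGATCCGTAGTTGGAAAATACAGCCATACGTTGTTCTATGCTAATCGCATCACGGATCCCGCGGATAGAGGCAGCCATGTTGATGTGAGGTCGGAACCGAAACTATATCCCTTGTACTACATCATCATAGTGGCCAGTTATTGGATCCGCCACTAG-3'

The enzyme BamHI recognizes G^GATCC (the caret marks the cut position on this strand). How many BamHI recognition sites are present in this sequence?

3

GGATCC occurs starting at positions 4, 57, 146.
BamHI cuts at 3 sites.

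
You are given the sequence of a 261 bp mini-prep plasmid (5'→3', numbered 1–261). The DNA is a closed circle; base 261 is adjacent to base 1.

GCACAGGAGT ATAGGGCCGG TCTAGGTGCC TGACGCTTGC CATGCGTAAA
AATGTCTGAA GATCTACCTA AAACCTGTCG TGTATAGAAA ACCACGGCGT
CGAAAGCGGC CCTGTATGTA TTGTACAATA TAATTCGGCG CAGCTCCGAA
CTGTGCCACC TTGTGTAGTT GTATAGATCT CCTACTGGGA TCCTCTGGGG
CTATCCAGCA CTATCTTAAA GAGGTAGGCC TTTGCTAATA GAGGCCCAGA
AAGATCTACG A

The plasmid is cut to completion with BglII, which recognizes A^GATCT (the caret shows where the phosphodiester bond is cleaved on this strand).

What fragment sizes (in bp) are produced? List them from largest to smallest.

115, 77, 69 bp

BglII sites (AGATCT) start at positions 60, 175, 252.
BglII cuts after the first base of each site, so after positions 60, 175, 252.
Circular molecule, 3 cuts → 3 fragments:
  61–175 → 115 bp
  176–252 → 77 bp
  253–261 then 1–60 → 9 + 60 = 69 bp
Sorted largest to smallest: 115, 77, 69 bp.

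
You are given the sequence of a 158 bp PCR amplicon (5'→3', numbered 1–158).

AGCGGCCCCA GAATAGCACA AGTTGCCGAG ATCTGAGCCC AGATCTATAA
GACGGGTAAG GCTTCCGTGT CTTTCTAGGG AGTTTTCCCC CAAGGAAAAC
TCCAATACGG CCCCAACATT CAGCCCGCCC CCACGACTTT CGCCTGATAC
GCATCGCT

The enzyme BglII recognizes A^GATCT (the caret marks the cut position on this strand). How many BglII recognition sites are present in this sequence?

2

AGATCT occurs starting at positions 29, 41.
BglII cuts at 2 sites.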